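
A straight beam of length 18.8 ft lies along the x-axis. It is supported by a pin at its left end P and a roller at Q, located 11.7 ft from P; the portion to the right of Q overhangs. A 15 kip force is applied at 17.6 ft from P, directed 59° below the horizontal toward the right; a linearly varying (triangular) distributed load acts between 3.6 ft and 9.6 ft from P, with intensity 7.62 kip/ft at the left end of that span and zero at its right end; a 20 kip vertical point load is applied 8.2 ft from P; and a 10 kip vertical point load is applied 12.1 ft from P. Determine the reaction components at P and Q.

P_x = -7.726 kip, P_y = 11.08 kip, Q_y = 54.64 kip

Resultant of the triangular load: ½ × 7.62 × 6 = 22.86 kip, acting at 5.6 ft from P (one-third of the span from the peak).
ΣM about P: Q_y·11.7 − 15·sin59°·17.6 − (½·7.62·6)·5.6 − 20·8.2 − 10·12.1 = 0 → Q_y = 639.308/11.7 = 54.6417 ≈ 54.64 kip.
ΣF_y = 0: P_y + 54.6417 − 15·sin59° − ½·7.62·6 − 20 − 10 = 0 → P_y = 11.08 kip.
ΣF_x = 0: P_x + 15·cos59° = 0 → P_x = -7.726 kip.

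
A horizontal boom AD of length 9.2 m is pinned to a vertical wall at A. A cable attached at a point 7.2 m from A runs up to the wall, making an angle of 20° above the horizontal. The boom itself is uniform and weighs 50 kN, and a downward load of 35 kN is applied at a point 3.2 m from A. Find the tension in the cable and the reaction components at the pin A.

T = 138.9 kN, A_x = 130.5 kN, A_y = 37.50 kN

ΣM about A: T·sin20°·7.2 − 50·4.6 − 35·3.2 = 0 → T = 342/(7.2·0.34202) = 138.881 ≈ 138.9 kN.
ΣF_x = 0: A_x − T·cos20° = 0 → A_x = 138.881 × 0.939693 = 130.5 kN.
ΣF_y = 0: A_y + T·sin20° − 50 − 35 = 0 → A_y = 85 − 138.881 × 0.34202 = 37.50 kN.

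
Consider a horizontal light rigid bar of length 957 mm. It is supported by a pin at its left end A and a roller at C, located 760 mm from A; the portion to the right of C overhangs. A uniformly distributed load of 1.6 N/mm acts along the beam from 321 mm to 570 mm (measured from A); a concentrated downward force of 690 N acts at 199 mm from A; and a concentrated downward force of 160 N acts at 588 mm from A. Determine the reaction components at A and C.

Resultant of the distributed load: 1.6 × 249 = 398.4 N at 445.5 mm from A.
Taking moments about A: C_y·760 − (1.6·249)·445.5 − 690·199 − 160·588 = 0 → C_y = 408877.2/760 = 537.996 ≈ 538.0 N.
ΣF_y = 0: A_y + 537.996 − 1.6·249 − 690 − 160 = 0 → A_y = 710.4 N.
ΣF_x = 0: no horizontal applied forces, so A_x = 0.

A_x = 0, A_y = 710.4 N, C_y = 538.0 N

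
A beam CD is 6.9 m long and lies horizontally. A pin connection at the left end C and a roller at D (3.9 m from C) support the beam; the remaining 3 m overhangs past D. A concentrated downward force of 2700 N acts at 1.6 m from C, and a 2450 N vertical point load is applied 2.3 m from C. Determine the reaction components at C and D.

C_x = 0, C_y = 2597 N, D_y = 2553 N

ΣM about C: D_y·3.9 − 2700·1.6 − 2450·2.3 = 0 → D_y = 9955/3.9 = 2552.56 ≈ 2553 N.
ΣF_y = 0: C_y + 2552.56 − 2700 − 2450 = 0 → C_y = 2597 N.
ΣF_x = 0: no horizontal applied forces, so C_x = 0.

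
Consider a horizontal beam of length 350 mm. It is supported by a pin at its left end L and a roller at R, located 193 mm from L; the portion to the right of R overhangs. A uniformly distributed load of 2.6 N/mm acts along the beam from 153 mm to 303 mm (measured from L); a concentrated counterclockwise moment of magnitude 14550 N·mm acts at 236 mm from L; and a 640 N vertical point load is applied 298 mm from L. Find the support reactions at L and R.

Resultant of the distributed load: 2.6 × 150 = 390 N at 228 mm from L.
ΣM about L: R_y·193 − (2.6·150)·228 + 14550 − 640·298 = 0 → R_y = 265090/193 = 1373.52 ≈ 1374 N.
ΣF_y = 0: L_y + 1373.52 − 2.6·150 − 640 = 0 → L_y = -343.5 N.
ΣF_x = 0: no horizontal applied forces, so L_x = 0.

L_x = 0, L_y = -343.5 N, R_y = 1374 N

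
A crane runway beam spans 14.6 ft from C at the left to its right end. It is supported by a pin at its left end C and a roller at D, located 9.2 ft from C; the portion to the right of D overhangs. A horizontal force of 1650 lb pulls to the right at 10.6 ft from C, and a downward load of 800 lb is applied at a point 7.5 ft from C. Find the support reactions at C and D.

Moments about C: D_y·9.2 − 800·7.5 = 0 → D_y = 6000/9.2 = 652.174 ≈ 652.2 lb.
ΣF_y = 0: C_y + 652.174 − 800 = 0 → C_y = 147.8 lb.
ΣF_x = 0: C_x + 1650 = 0 → C_x = -1650 lb.

C_x = -1650 lb, C_y = 147.8 lb, D_y = 652.2 lb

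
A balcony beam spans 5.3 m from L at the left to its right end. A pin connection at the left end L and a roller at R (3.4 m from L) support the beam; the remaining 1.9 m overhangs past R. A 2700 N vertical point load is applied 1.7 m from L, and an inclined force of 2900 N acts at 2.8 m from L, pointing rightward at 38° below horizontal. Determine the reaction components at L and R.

L_x = -2285 N, L_y = 1665 N, R_y = 2820 N

ΣM about L: R_y·3.4 − 2700·1.7 − 2900·sin38°·2.8 = 0 → R_y = 9589.17/3.4 = 2820.34 ≈ 2820 N.
ΣF_y = 0: L_y + 2820.34 − 2700 − 2900·sin38° = 0 → L_y = 1665 N.
ΣF_x = 0: L_x + 2900·cos38° = 0 → L_x = -2285 N.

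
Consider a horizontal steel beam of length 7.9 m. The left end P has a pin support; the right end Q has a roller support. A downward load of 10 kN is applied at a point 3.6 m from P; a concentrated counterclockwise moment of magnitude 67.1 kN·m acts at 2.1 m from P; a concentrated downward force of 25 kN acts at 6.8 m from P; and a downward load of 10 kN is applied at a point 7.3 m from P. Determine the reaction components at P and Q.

P_x = 0, P_y = 18.18 kN, Q_y = 26.82 kN

Moments about P: Q_y·7.9 − 10·3.6 + 67.1 − 25·6.8 − 10·7.3 = 0 → Q_y = 211.9/7.9 = 26.8228 ≈ 26.82 kN.
ΣF_y = 0: P_y + 26.8228 − 10 − 25 − 10 = 0 → P_y = 18.18 kN.
ΣF_x = 0: no horizontal applied forces, so P_x = 0.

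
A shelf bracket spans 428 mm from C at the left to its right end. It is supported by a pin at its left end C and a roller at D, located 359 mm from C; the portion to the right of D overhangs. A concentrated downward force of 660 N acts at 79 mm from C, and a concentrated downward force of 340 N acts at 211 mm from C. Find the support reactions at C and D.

C_x = 0, C_y = 654.9 N, D_y = 345.1 N

Taking moments about C: D_y·359 − 660·79 − 340·211 = 0 → D_y = 123880/359 = 345.07 ≈ 345.1 N.
ΣF_y = 0: C_y + 345.07 − 660 − 340 = 0 → C_y = 654.9 N.
ΣF_x = 0: no horizontal applied forces, so C_x = 0.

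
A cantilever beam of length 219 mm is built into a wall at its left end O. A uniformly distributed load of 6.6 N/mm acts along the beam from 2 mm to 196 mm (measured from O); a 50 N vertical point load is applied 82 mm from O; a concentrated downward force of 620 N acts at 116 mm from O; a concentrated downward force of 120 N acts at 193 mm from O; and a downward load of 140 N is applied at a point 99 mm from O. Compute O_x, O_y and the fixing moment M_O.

Resultant of the distributed load: 6.6 × 194 = 1280.4 N at 99 mm from O.
ΣF_x = 0: O_x = 0.
ΣF_y = 0: O_y − 6.6·194 − 50 − 620 − 120 − 140 = 0 → O_y = 2210 N.
ΣM about O: M_O − (6.6·194)·99 − 50·82 − 620·116 − 120·193 − 140·99 = 0 → M_O = 239800 N·mm.

O_x = 0, O_y = 2210 N, M_O = 239800 N·mm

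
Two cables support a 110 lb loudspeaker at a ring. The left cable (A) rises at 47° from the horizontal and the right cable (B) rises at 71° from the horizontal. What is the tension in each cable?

ΣF_x = 0: −T_A·cos47° + T_B·cos71° = 0 → T_B = 2.09479·T_A.
ΣF_y = 0: T_A·sin47° + T_B·sin71° = 110.
Substitute: T_A·(0.731354 + 2.09479·0.945519) = 110 → T_A = 40.5602 ≈ 40.56 lb.
Then T_B = 2.09479 × 40.5602 = 84.97 lb.

T_A = 40.56 lb, T_B = 84.97 lb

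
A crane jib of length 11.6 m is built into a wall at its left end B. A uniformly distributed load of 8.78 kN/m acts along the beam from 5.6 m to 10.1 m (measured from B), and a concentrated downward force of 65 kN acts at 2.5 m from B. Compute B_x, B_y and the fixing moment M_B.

Resultant of the distributed load: 8.78 × 4.5 = 39.51 kN at 7.85 m from B.
ΣF_x = 0: B_x = 0.
ΣF_y = 0: B_y − 8.78·4.5 − 65 = 0 → B_y = 104.5 kN.
ΣM about B: M_B − (8.78·4.5)·7.85 − 65·2.5 = 0 → M_B = 472.7 kN·m.

B_x = 0, B_y = 104.5 kN, M_B = 472.7 kN·m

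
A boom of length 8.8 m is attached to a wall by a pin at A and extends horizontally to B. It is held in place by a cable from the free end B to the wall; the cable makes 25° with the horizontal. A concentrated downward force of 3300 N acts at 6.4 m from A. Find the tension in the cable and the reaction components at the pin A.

T = 5679 N, A_x = 5147 N, A_y = 900.0 N

ΣM about A: T·sin25°·8.8 − 3300·6.4 = 0 → T = 21120/(8.8·0.422618) = 5678.89 ≈ 5679 N.
ΣF_x = 0: A_x − T·cos25° = 0 → A_x = 5678.89 × 0.906308 = 5147 N.
ΣF_y = 0: A_y + T·sin25° − 3300 = 0 → A_y = 3300 − 5678.89 × 0.422618 = 900.0 N.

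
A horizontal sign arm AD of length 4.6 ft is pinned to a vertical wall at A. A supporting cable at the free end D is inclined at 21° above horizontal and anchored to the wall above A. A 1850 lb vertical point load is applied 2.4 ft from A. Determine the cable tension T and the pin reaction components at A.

ΣM about A: T·sin21°·4.6 − 1850·2.4 = 0 → T = 4440/(4.6·0.358368) = 2693.37 ≈ 2693 lb.
ΣF_x = 0: A_x − T·cos21° = 0 → A_x = 2693.37 × 0.93358 = 2514 lb.
ΣF_y = 0: A_y + T·sin21° − 1850 = 0 → A_y = 1850 − 2693.37 × 0.358368 = 884.8 lb.

T = 2693 lb, A_x = 2514 lb, A_y = 884.8 lb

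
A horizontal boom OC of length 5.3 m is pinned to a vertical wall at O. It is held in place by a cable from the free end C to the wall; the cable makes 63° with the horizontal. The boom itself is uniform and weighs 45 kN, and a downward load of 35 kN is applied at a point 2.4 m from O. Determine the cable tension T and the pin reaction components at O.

ΣM about O: T·sin63°·5.3 − 45·2.65 − 35·2.4 = 0 → T = 203.25/(5.3·0.891007) = 43.0401 ≈ 43.04 kN.
ΣF_x = 0: O_x − T·cos63° = 0 → O_x = 43.0401 × 0.45399 = 19.54 kN.
ΣF_y = 0: O_y + T·sin63° − 45 − 35 = 0 → O_y = 80 − 43.0401 × 0.891007 = 41.65 kN.

T = 43.04 kN, O_x = 19.54 kN, O_y = 41.65 kN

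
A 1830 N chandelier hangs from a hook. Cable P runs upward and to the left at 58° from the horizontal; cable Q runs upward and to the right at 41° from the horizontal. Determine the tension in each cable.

T_P = 1398 N, T_Q = 981.8 N

ΣF_x = 0: −T_P·cos58° + T_Q·cos41° = 0 → T_Q = 0.70215·T_P.
ΣF_y = 0: T_P·sin58° + T_Q·sin41° = 1830.
Substitute: T_P·(0.848048 + 0.70215·0.656059) = 1830 → T_P = 1398.33 ≈ 1398 N.
Then T_Q = 0.70215 × 1398.33 = 981.8 N.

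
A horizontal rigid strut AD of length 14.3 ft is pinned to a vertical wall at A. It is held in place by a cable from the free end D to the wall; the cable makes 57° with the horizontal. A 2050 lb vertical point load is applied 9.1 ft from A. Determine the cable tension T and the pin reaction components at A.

ΣM about A: T·sin57°·14.3 − 2050·9.1 = 0 → T = 18655/(14.3·0.838671) = 1555.49 ≈ 1555 lb.
ΣF_x = 0: A_x − T·cos57° = 0 → A_x = 1555.49 × 0.544639 = 847.2 lb.
ΣF_y = 0: A_y + T·sin57° − 2050 = 0 → A_y = 2050 − 1555.49 × 0.838671 = 745.5 lb.

T = 1555 lb, A_x = 847.2 lb, A_y = 745.5 lb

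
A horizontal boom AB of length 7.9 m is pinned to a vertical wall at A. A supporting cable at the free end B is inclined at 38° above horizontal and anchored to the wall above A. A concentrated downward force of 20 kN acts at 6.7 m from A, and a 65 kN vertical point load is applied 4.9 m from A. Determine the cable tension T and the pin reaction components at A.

T = 93.04 kN, A_x = 73.31 kN, A_y = 27.72 kN

ΣM about A: T·sin38°·7.9 − 20·6.7 − 65·4.9 = 0 → T = 452.5/(7.9·0.615661) = 93.0357 ≈ 93.04 kN.
ΣF_x = 0: A_x − T·cos38° = 0 → A_x = 93.0357 × 0.788011 = 73.31 kN.
ΣF_y = 0: A_y + T·sin38° − 20 − 65 = 0 → A_y = 85 − 93.0357 × 0.615661 = 27.72 kN.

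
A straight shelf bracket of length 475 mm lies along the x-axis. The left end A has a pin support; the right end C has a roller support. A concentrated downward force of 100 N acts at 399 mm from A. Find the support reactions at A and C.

A_x = 0, A_y = 16.00 N, C_y = 84.00 N

Taking moments about A: C_y·475 − 100·399 = 0 → C_y = 39900/475 = 84.00 N.
ΣF_y = 0: A_y + 84 − 100 = 0 → A_y = 16.00 N.
ΣF_x = 0: no horizontal applied forces, so A_x = 0.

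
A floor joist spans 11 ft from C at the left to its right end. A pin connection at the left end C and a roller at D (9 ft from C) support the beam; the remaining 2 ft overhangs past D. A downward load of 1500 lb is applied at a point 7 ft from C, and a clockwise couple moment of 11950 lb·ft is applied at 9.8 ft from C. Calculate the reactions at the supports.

Moments about C: D_y·9 − 1500·7 − 11950 = 0 → D_y = 22450/9 = 2494.44 ≈ 2494 lb.
ΣF_y = 0: C_y + 2494.44 − 1500 = 0 → C_y = -994.4 lb.
ΣF_x = 0: no horizontal applied forces, so C_x = 0.

C_x = 0, C_y = -994.4 lb, D_y = 2494 lb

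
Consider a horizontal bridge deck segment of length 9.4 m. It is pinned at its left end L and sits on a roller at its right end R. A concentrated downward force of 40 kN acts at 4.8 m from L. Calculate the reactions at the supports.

L_x = 0, L_y = 19.57 kN, R_y = 20.43 kN

ΣM about L: R_y·9.4 − 40·4.8 = 0 → R_y = 192/9.4 = 20.4255 ≈ 20.43 kN.
ΣF_y = 0: L_y + 20.4255 − 40 = 0 → L_y = 19.57 kN.
ΣF_x = 0: no horizontal applied forces, so L_x = 0.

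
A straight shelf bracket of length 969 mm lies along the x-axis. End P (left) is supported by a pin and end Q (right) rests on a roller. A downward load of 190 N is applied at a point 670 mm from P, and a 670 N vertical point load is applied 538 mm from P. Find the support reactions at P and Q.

ΣM about P: Q_y·969 − 190·670 − 670·538 = 0 → Q_y = 487760/969 = 503.364 ≈ 503.4 N.
ΣF_y = 0: P_y + 503.364 − 190 − 670 = 0 → P_y = 356.6 N.
ΣF_x = 0: no horizontal applied forces, so P_x = 0.

P_x = 0, P_y = 356.6 N, Q_y = 503.4 N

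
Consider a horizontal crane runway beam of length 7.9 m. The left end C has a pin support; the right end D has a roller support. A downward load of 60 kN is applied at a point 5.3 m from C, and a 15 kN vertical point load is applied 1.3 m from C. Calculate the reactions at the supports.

Taking moments about C: D_y·7.9 − 60·5.3 − 15·1.3 = 0 → D_y = 337.5/7.9 = 42.7215 ≈ 42.72 kN.
ΣF_y = 0: C_y + 42.7215 − 60 − 15 = 0 → C_y = 32.28 kN.
ΣF_x = 0: no horizontal applied forces, so C_x = 0.

C_x = 0, C_y = 32.28 kN, D_y = 42.72 kN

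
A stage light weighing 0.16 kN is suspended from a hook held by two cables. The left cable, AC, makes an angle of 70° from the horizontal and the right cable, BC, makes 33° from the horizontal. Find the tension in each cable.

T_AC = 0.1377 kN, T_BC = 0.05616 kN

ΣF_x = 0: −T_AC·cos70° + T_BC·cos33° = 0 → T_BC = 0.407812·T_AC.
ΣF_y = 0: T_AC·sin70° + T_BC·sin33° = 0.16.
Substitute: T_AC·(0.939693 + 0.407812·0.544639) = 0.16 → T_AC = 0.137717 ≈ 0.1377 kN.
Then T_BC = 0.407812 × 0.137717 = 0.05616 kN.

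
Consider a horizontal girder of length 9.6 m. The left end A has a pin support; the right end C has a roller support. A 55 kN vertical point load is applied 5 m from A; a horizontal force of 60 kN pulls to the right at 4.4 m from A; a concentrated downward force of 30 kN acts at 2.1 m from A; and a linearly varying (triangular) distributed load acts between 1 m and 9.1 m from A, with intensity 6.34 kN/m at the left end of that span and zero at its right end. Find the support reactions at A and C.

A_x = -60.00 kN, A_y = 65.57 kN, C_y = 45.10 kN

Resultant of the triangular load: ½ × 6.34 × 8.1 = 25.677 kN, acting at 3.7 m from A (one-third of the span from the peak).
Moments about A: C_y·9.6 − 55·5 − 30·2.1 − (½·6.34·8.1)·3.7 = 0 → C_y = 433.0049/9.6 = 45.1047 ≈ 45.10 kN.
ΣF_y = 0: A_y + 45.1047 − 55 − 30 − ½·6.34·8.1 = 0 → A_y = 65.57 kN.
ΣF_x = 0: A_x + 60 = 0 → A_x = -60.00 kN.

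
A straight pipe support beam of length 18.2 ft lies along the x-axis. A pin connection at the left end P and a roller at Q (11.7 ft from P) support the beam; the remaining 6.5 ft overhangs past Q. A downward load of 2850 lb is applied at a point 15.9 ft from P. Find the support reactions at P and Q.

ΣM about P: Q_y·11.7 − 2850·15.9 = 0 → Q_y = 45315/11.7 = 3873.08 ≈ 3873 lb.
ΣF_y = 0: P_y + 3873.08 − 2850 = 0 → P_y = -1023 lb.
ΣF_x = 0: no horizontal applied forces, so P_x = 0.

P_x = 0, P_y = -1023 lb, Q_y = 3873 lb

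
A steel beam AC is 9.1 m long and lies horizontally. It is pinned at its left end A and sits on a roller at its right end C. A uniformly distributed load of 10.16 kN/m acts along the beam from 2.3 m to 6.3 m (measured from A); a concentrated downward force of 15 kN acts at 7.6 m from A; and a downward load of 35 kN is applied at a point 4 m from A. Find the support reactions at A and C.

A_x = 0, A_y = 43.52 kN, C_y = 47.12 kN

Resultant of the distributed load: 10.16 × 4 = 40.64 kN at 4.3 m from A.
Moments about A: C_y·9.1 − (10.16·4)·4.3 − 15·7.6 − 35·4 = 0 → C_y = 428.752/9.1 = 47.1156 ≈ 47.12 kN.
ΣF_y = 0: A_y + 47.1156 − 10.16·4 − 15 − 35 = 0 → A_y = 43.52 kN.
ΣF_x = 0: no horizontal applied forces, so A_x = 0.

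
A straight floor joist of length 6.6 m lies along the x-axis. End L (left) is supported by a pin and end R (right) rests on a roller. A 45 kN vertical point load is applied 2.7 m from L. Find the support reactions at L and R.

ΣM about L: R_y·6.6 − 45·2.7 = 0 → R_y = 121.5/6.6 = 18.4091 ≈ 18.41 kN.
ΣF_y = 0: L_y + 18.4091 − 45 = 0 → L_y = 26.59 kN.
ΣF_x = 0: no horizontal applied forces, so L_x = 0.

L_x = 0, L_y = 26.59 kN, R_y = 18.41 kN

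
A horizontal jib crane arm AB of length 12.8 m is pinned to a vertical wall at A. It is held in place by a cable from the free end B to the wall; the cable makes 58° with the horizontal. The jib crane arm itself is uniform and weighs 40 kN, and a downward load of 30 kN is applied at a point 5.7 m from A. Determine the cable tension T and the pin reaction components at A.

ΣM about A: T·sin58°·12.8 − 40·6.4 − 30·5.7 = 0 → T = 427/(12.8·0.848048) = 39.3367 ≈ 39.34 kN.
ΣF_x = 0: A_x − T·cos58° = 0 → A_x = 39.3367 × 0.529919 = 20.85 kN.
ΣF_y = 0: A_y + T·sin58° − 40 − 30 = 0 → A_y = 70 − 39.3367 × 0.848048 = 36.64 kN.

T = 39.34 kN, A_x = 20.85 kN, A_y = 36.64 kN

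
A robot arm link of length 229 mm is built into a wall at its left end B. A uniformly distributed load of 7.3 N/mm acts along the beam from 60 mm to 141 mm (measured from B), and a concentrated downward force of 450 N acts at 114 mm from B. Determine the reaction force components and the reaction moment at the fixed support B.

Resultant of the distributed load: 7.3 × 81 = 591.3 N at 100.5 mm from B.
ΣF_x = 0: B_x = 0.
ΣF_y = 0: B_y − 7.3·81 − 450 = 0 → B_y = 1041 N.
ΣM about B: M_B − (7.3·81)·100.5 − 450·114 = 0 → M_B = 110700 N·mm.

B_x = 0, B_y = 1041 N, M_B = 110700 N·mm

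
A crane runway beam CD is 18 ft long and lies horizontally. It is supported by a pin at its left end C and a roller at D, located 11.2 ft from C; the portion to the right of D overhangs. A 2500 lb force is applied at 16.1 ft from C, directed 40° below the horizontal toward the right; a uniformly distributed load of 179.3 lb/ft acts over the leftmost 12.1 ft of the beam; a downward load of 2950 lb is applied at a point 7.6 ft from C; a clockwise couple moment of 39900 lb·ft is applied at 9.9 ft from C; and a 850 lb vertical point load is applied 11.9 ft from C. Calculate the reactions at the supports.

Resultant of the distributed load: 179.3 × 12.1 = 2169.53 lb at 6.05 ft from C.
Taking moments about C: D_y·11.2 − 2500·sin40°·16.1 − (179.3·12.1)·6.05 − 2950·7.6 − 39900 − 850·11.9 = 0 → D_y = 111433/11.2 = 9949.38 ≈ 9949 lb.
ΣF_y = 0: C_y + 9949.38 − 2500·sin40° − 179.3·12.1 − 2950 − 850 = 0 → C_y = -2373 lb.
ΣF_x = 0: C_x + 2500·cos40° = 0 → C_x = -1915 lb.

C_x = -1915 lb, C_y = -2373 lb, D_y = 9949 lb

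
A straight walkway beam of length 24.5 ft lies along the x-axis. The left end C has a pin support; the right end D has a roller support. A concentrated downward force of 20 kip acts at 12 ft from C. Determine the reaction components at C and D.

Moments about C: D_y·24.5 − 20·12 = 0 → D_y = 240/24.5 = 9.79592 ≈ 9.796 kip.
ΣF_y = 0: C_y + 9.79592 − 20 = 0 → C_y = 10.20 kip.
ΣF_x = 0: no horizontal applied forces, so C_x = 0.

C_x = 0, C_y = 10.20 kip, D_y = 9.796 kip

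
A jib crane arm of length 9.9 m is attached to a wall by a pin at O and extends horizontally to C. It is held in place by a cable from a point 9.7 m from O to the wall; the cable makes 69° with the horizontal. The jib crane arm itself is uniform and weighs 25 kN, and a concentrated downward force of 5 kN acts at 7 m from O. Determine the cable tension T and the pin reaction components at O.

T = 17.53 kN, O_x = 6.282 kN, O_y = 13.63 kN

ΣM about O: T·sin69°·9.7 − 25·4.95 − 5·7 = 0 → T = 158.75/(9.7·0.93358) = 17.5303 ≈ 17.53 kN.
ΣF_x = 0: O_x − T·cos69° = 0 → O_x = 17.5303 × 0.358368 = 6.282 kN.
ΣF_y = 0: O_y + T·sin69° − 25 − 5 = 0 → O_y = 30 − 17.5303 × 0.93358 = 13.63 kN.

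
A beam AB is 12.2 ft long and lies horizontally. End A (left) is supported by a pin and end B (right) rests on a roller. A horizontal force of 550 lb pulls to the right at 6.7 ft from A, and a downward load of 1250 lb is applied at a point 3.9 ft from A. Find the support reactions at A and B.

Moments about A: B_y·12.2 − 1250·3.9 = 0 → B_y = 4875/12.2 = 399.59 ≈ 399.6 lb.
ΣF_y = 0: A_y + 399.59 − 1250 = 0 → A_y = 850.4 lb.
ΣF_x = 0: A_x + 550 = 0 → A_x = -550.0 lb.

A_x = -550.0 lb, A_y = 850.4 lb, B_y = 399.6 lb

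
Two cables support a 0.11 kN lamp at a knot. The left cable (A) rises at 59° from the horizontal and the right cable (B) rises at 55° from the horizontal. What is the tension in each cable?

T_A = 0.06906 kN, T_B = 0.06202 kN

ΣF_x = 0: −T_A·cos59° + T_B·cos55° = 0 → T_B = 0.897941·T_A.
ΣF_y = 0: T_A·sin59° + T_B·sin55° = 0.11.
Substitute: T_A·(0.857167 + 0.897941·0.819152) = 0.11 → T_A = 0.0690644 ≈ 0.06906 kN.
Then T_B = 0.897941 × 0.0690644 = 0.06202 kN.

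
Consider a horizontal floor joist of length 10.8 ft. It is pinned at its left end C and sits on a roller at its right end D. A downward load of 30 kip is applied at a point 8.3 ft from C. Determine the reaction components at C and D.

C_x = 0, C_y = 6.944 kip, D_y = 23.06 kip

Moments about C: D_y·10.8 − 30·8.3 = 0 → D_y = 249/10.8 = 23.0556 ≈ 23.06 kip.
ΣF_y = 0: C_y + 23.0556 − 30 = 0 → C_y = 6.944 kip.
ΣF_x = 0: no horizontal applied forces, so C_x = 0.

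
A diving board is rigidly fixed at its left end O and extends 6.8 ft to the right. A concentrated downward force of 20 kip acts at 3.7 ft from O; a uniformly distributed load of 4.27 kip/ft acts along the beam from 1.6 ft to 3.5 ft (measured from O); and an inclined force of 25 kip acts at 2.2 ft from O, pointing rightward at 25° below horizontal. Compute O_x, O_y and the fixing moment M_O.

O_x = -22.66 kip, O_y = 38.68 kip, M_O = 117.9 kip·ft

Resultant of the distributed load: 4.27 × 1.9 = 8.113 kip at 2.55 ft from O.
ΣF_x = 0: O_x + 25·cos25° = 0 → O_x = -22.66 kip.
ΣF_y = 0: O_y − 20 − 4.27·1.9 − 25·sin25° = 0 → O_y = 38.68 kip.
ΣM about O: M_O − 20·3.7 − (4.27·1.9)·2.55 − 25·sin25°·2.2 = 0 → M_O = 117.9 kip·ft.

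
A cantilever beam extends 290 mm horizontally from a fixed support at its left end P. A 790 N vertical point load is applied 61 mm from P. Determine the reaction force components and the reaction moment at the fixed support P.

ΣF_x = 0: P_x = 0.
ΣF_y = 0: P_y − 790 = 0 → P_y = 790.0 N.
ΣM about P: M_P − 790·61 = 0 → M_P = 48190 N·mm.

P_x = 0, P_y = 790.0 N, M_P = 48190 N·mm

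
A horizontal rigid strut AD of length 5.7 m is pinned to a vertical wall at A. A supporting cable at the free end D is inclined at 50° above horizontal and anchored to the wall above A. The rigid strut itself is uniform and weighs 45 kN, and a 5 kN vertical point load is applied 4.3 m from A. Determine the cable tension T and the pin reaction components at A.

T = 34.30 kN, A_x = 22.04 kN, A_y = 23.73 kN

ΣM about A: T·sin50°·5.7 − 45·2.85 − 5·4.3 = 0 → T = 149.75/(5.7·0.766044) = 34.2956 ≈ 34.30 kN.
ΣF_x = 0: A_x − T·cos50° = 0 → A_x = 34.2956 × 0.642788 = 22.04 kN.
ΣF_y = 0: A_y + T·sin50° − 45 − 5 = 0 → A_y = 50 − 34.2956 × 0.766044 = 23.73 kN.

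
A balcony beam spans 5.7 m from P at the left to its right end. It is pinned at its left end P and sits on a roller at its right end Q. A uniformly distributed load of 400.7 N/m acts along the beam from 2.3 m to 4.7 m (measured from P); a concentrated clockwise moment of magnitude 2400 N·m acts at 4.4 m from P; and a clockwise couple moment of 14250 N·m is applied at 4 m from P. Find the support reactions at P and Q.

P_x = 0, P_y = -2550 N, Q_y = 3512 N

Resultant of the distributed load: 400.7 × 2.4 = 961.68 N at 3.5 m from P.
ΣM about P: Q_y·5.7 − (400.7·2.4)·3.5 − 2400 − 14250 = 0 → Q_y = 20015.88/5.7 = 3511.56 ≈ 3512 N.
ΣF_y = 0: P_y + 3511.56 − 400.7·2.4 = 0 → P_y = -2550 N.
ΣF_x = 0: no horizontal applied forces, so P_x = 0.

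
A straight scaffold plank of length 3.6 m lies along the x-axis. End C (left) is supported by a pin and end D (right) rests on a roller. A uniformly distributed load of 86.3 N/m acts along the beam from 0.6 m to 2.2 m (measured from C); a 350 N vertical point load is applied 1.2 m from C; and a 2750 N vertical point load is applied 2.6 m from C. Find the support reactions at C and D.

C_x = 0, C_y = 1082 N, D_y = 2156 N

Resultant of the distributed load: 86.3 × 1.6 = 138.08 N at 1.4 m from C.
Moments about C: D_y·3.6 − (86.3·1.6)·1.4 − 350·1.2 − 2750·2.6 = 0 → D_y = 7763.312/3.6 = 2156.48 ≈ 2156 N.
ΣF_y = 0: C_y + 2156.48 − 86.3·1.6 − 350 − 2750 = 0 → C_y = 1082 N.
ΣF_x = 0: no horizontal applied forces, so C_x = 0.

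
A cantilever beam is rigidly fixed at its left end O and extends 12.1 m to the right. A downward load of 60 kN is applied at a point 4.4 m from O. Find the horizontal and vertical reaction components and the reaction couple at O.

ΣF_x = 0: O_x = 0.
ΣF_y = 0: O_y − 60 = 0 → O_y = 60.00 kN.
ΣM about O: M_O − 60·4.4 = 0 → M_O = 264.0 kN·m.

O_x = 0, O_y = 60.00 kN, M_O = 264.0 kN·m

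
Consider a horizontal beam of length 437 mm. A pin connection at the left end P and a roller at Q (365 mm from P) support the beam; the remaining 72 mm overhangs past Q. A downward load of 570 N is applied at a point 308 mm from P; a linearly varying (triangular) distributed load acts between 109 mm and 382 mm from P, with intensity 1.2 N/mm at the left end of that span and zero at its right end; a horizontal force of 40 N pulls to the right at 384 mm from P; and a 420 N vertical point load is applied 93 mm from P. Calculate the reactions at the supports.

Resultant of the triangular load: ½ × 1.2 × 273 = 163.8 N, acting at 200 mm from P (one-third of the span from the peak).
ΣM about P: Q_y·365 − 570·308 − (½·1.2·273)·200 − 420·93 = 0 → Q_y = 247380/365 = 677.753 ≈ 677.8 N.
ΣF_y = 0: P_y + 677.753 − 570 − ½·1.2·273 − 420 = 0 → P_y = 476.0 N.
ΣF_x = 0: P_x + 40 = 0 → P_x = -40.00 N.

P_x = -40.00 N, P_y = 476.0 N, Q_y = 677.8 N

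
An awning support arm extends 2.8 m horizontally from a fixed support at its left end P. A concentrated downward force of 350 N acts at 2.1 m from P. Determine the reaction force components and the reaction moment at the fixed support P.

ΣF_x = 0: P_x = 0.
ΣF_y = 0: P_y − 350 = 0 → P_y = 350.0 N.
ΣM about P: M_P − 350·2.1 = 0 → M_P = 735.0 N·m.

P_x = 0, P_y = 350.0 N, M_P = 735.0 N·m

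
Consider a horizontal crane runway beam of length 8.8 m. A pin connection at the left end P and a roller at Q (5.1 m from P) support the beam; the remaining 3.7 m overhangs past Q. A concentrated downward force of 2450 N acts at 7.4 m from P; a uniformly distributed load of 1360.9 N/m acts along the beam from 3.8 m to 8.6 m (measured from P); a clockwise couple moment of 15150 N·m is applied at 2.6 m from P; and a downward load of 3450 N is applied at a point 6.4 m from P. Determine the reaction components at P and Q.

P_x = 0, P_y = -6364 N, Q_y = 18800 N

Resultant of the distributed load: 1360.9 × 4.8 = 6532.32 N at 6.2 m from P.
Moments about P: Q_y·5.1 − 2450·7.4 − (1360.9·4.8)·6.2 − 15150 − 3450·6.4 = 0 → Q_y = 95860.384/5.1 = 18796.2 ≈ 18800 N.
ΣF_y = 0: P_y + 18796.2 − 2450 − 1360.9·4.8 − 3450 = 0 → P_y = -6364 N.
ΣF_x = 0: no horizontal applied forces, so P_x = 0.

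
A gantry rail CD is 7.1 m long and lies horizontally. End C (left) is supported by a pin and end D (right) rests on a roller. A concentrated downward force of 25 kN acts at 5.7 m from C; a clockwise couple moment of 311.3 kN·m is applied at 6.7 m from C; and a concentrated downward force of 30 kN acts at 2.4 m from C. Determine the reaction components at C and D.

Moments about C: D_y·7.1 − 25·5.7 − 311.3 − 30·2.4 = 0 → D_y = 525.8/7.1 = 74.0563 ≈ 74.06 kN.
ΣF_y = 0: C_y + 74.0563 − 25 − 30 = 0 → C_y = -19.06 kN.
ΣF_x = 0: no horizontal applied forces, so C_x = 0.

C_x = 0, C_y = -19.06 kN, D_y = 74.06 kN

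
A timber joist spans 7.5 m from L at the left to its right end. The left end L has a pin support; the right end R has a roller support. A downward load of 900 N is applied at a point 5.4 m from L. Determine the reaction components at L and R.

L_x = 0, L_y = 252.0 N, R_y = 648.0 N

Moments about L: R_y·7.5 − 900·5.4 = 0 → R_y = 4860/7.5 = 648.0 N.
ΣF_y = 0: L_y + 648 − 900 = 0 → L_y = 252.0 N.
ΣF_x = 0: no horizontal applied forces, so L_x = 0.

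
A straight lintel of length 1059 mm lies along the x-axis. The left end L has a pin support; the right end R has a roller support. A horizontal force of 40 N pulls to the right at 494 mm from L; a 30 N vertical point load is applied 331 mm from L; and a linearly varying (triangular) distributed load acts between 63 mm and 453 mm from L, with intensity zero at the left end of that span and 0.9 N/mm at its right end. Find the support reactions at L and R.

L_x = -40.00 N, L_y = 142.6 N, R_y = 62.91 N

Resultant of the triangular load: ½ × 0.9 × 390 = 175.5 N, acting at 323 mm from L (one-third of the span from the peak).
Moments about L: R_y·1059 − 30·331 − (½·0.9·390)·323 = 0 → R_y = 66616.5/1059 = 62.9051 ≈ 62.91 N.
ΣF_y = 0: L_y + 62.9051 − 30 − ½·0.9·390 = 0 → L_y = 142.6 N.
ΣF_x = 0: L_x + 40 = 0 → L_x = -40.00 N.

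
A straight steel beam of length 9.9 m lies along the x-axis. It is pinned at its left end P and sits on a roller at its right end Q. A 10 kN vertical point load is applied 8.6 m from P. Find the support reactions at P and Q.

P_x = 0, P_y = 1.313 kN, Q_y = 8.687 kN

ΣM about P: Q_y·9.9 − 10·8.6 = 0 → Q_y = 86/9.9 = 8.68687 ≈ 8.687 kN.
ΣF_y = 0: P_y + 8.68687 − 10 = 0 → P_y = 1.313 kN.
ΣF_x = 0: no horizontal applied forces, so P_x = 0.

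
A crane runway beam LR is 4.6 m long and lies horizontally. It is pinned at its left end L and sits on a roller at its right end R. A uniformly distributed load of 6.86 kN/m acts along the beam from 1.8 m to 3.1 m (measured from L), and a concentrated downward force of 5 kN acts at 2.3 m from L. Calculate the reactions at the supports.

L_x = 0, L_y = 6.668 kN, R_y = 7.250 kN

Resultant of the distributed load: 6.86 × 1.3 = 8.918 kN at 2.45 m from L.
Taking moments about L: R_y·4.6 − (6.86·1.3)·2.45 − 5·2.3 = 0 → R_y = 33.3491/4.6 = 7.2498 ≈ 7.250 kN.
ΣF_y = 0: L_y + 7.2498 − 6.86·1.3 − 5 = 0 → L_y = 6.668 kN.
ΣF_x = 0: no horizontal applied forces, so L_x = 0.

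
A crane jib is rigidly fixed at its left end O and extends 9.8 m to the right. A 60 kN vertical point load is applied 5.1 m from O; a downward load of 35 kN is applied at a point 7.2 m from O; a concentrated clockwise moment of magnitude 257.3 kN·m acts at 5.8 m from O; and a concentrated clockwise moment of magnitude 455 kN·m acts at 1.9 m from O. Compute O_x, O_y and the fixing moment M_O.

O_x = 0, O_y = 95.00 kN, M_O = 1270 kN·m

ΣF_x = 0: O_x = 0.
ΣF_y = 0: O_y − 60 − 35 = 0 → O_y = 95.00 kN.
ΣM about O: M_O − 60·5.1 − 35·7.2 − 257.3 − 455 = 0 → M_O = 1270 kN·m.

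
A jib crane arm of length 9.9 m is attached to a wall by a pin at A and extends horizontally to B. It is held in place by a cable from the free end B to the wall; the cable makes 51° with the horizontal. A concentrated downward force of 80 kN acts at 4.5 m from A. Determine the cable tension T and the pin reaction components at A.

ΣM about A: T·sin51°·9.9 − 80·4.5 = 0 → T = 360/(9.9·0.777146) = 46.7913 ≈ 46.79 kN.
ΣF_x = 0: A_x − T·cos51° = 0 → A_x = 46.7913 × 0.62932 = 29.45 kN.
ΣF_y = 0: A_y + T·sin51° − 80 = 0 → A_y = 80 − 46.7913 × 0.777146 = 43.64 kN.

T = 46.79 kN, A_x = 29.45 kN, A_y = 43.64 kN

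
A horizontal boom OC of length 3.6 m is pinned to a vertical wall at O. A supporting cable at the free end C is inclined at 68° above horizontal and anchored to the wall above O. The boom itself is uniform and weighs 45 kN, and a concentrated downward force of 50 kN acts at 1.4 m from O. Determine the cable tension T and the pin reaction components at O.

ΣM about O: T·sin68°·3.6 − 45·1.8 − 50·1.4 = 0 → T = 151/(3.6·0.927184) = 45.2385 ≈ 45.24 kN.
ΣF_x = 0: O_x − T·cos68° = 0 → O_x = 45.2385 × 0.374607 = 16.95 kN.
ΣF_y = 0: O_y + T·sin68° − 45 − 50 = 0 → O_y = 95 − 45.2385 × 0.927184 = 53.06 kN.

T = 45.24 kN, O_x = 16.95 kN, O_y = 53.06 kN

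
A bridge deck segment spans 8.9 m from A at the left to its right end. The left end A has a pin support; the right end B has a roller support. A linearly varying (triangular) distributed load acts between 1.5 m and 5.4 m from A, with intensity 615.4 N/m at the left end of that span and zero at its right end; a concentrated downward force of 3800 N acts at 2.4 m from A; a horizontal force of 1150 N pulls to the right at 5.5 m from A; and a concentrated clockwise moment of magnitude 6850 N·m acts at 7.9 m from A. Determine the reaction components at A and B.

Resultant of the triangular load: ½ × 615.4 × 3.9 = 1200.03 N, acting at 2.8 m from A (one-third of the span from the peak).
Moments about A: B_y·8.9 − (½·615.4·3.9)·2.8 − 3800·2.4 − 6850 = 0 → B_y = 19330.084/8.9 = 2171.92 ≈ 2172 N.
ΣF_y = 0: A_y + 2171.92 − ½·615.4·3.9 − 3800 = 0 → A_y = 2828 N.
ΣF_x = 0: A_x + 1150 = 0 → A_x = -1150 N.

A_x = -1150 N, A_y = 2828 N, B_y = 2172 N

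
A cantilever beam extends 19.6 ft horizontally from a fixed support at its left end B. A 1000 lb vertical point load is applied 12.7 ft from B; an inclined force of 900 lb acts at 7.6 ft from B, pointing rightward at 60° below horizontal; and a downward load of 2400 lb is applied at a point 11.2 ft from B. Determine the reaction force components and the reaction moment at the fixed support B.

ΣF_x = 0: B_x + 900·cos60° = 0 → B_x = -450.0 lb.
ΣF_y = 0: B_y − 1000 − 900·sin60° − 2400 = 0 → B_y = 4179 lb.
ΣM about B: M_B − 1000·12.7 − 900·sin60°·7.6 − 2400·11.2 = 0 → M_B = 45500 lb·ft.

B_x = -450.0 lb, B_y = 4179 lb, M_B = 45500 lb·ft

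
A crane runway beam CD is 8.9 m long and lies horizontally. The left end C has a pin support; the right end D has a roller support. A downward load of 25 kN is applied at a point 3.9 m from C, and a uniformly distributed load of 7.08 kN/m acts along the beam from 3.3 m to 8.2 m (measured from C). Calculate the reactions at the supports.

Resultant of the distributed load: 7.08 × 4.9 = 34.692 kN at 5.75 m from C.
ΣM about C: D_y·8.9 − 25·3.9 − (7.08·4.9)·5.75 = 0 → D_y = 296.979/8.9 = 33.3684 ≈ 33.37 kN.
ΣF_y = 0: C_y + 33.3684 − 25 − 7.08·4.9 = 0 → C_y = 26.32 kN.
ΣF_x = 0: no horizontal applied forces, so C_x = 0.

C_x = 0, C_y = 26.32 kN, D_y = 33.37 kN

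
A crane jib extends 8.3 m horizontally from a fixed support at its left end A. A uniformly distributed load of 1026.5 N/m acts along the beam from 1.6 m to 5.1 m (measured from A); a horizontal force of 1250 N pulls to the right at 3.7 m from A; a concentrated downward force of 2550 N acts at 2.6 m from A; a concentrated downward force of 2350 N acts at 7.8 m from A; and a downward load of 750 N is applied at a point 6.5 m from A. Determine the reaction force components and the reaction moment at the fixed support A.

Resultant of the distributed load: 1026.5 × 3.5 = 3592.75 N at 3.35 m from A.
ΣF_x = 0: A_x + 1250 = 0 → A_x = -1250 N.
ΣF_y = 0: A_y − 1026.5·3.5 − 2550 − 2350 − 750 = 0 → A_y = 9243 N.
ΣM about A: M_A − (1026.5·3.5)·3.35 − 2550·2.6 − 2350·7.8 − 750·6.5 = 0 → M_A = 41870 N·m.

A_x = -1250 N, A_y = 9243 N, M_A = 41870 N·m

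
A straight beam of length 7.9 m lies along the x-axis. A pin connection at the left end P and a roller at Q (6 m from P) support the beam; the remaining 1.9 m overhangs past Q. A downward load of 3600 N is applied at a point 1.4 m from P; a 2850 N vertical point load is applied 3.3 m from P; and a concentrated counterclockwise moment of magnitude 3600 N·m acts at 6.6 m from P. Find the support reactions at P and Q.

P_x = 0, P_y = 4642 N, Q_y = 1808 N

Taking moments about P: Q_y·6 − 3600·1.4 − 2850·3.3 + 3600 = 0 → Q_y = 10845/6 = 1807.5 ≈ 1808 N.
ΣF_y = 0: P_y + 1807.5 − 3600 − 2850 = 0 → P_y = 4642 N.
ΣF_x = 0: no horizontal applied forces, so P_x = 0.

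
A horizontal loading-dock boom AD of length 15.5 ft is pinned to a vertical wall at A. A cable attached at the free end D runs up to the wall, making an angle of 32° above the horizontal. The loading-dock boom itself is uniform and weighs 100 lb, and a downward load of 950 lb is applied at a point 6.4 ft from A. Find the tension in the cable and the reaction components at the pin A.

ΣM about A: T·sin32°·15.5 − 100·7.75 − 950·6.4 = 0 → T = 6855/(15.5·0.529919) = 834.577 ≈ 834.6 lb.
ΣF_x = 0: A_x − T·cos32° = 0 → A_x = 834.577 × 0.848048 = 707.8 lb.
ΣF_y = 0: A_y + T·sin32° − 100 − 950 = 0 → A_y = 1050 − 834.577 × 0.529919 = 607.7 lb.

T = 834.6 lb, A_x = 707.8 lb, A_y = 607.7 lb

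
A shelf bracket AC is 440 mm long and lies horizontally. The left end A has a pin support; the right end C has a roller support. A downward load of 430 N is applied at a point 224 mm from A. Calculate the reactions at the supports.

A_x = 0, A_y = 211.1 N, C_y = 218.9 N

ΣM about A: C_y·440 − 430·224 = 0 → C_y = 96320/440 = 218.909 ≈ 218.9 N.
ΣF_y = 0: A_y + 218.909 − 430 = 0 → A_y = 211.1 N.
ΣF_x = 0: no horizontal applied forces, so A_x = 0.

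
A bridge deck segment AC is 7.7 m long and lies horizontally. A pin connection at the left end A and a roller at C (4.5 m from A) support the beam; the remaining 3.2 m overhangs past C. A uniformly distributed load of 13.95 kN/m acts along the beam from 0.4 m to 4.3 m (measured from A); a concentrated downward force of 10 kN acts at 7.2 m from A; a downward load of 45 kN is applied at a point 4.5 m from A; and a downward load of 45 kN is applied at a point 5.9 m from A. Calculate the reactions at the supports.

Resultant of the distributed load: 13.95 × 3.9 = 54.405 kN at 2.35 m from A.
Taking moments about A: C_y·4.5 − (13.95·3.9)·2.35 − 10·7.2 − 45·4.5 − 45·5.9 = 0 → C_y = 667.85175/4.5 = 148.412 ≈ 148.4 kN.
ΣF_y = 0: A_y + 148.412 − 13.95·3.9 − 10 − 45 − 45 = 0 → A_y = 5.993 kN.
ΣF_x = 0: no horizontal applied forces, so A_x = 0.

A_x = 0, A_y = 5.993 kN, C_y = 148.4 kN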